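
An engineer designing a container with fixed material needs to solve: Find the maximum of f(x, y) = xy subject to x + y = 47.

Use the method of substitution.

Substitute y = 47 - x into f(x,y) = xy:
g(x) = x(47 - x) = 47x - x^2
g'(x) = 47 - 2x = 0  =>  x = 47/2
y = 47 - 47/2 = 47/2
Maximum value = (47/2) * (47/2) = 2209/4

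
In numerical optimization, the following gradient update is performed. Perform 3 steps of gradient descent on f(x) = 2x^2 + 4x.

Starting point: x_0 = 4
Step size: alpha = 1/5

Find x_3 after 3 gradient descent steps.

f(x) = 2x^2 + 4x, f'(x) = 4x + (4)
Step 1: f'(4) = 20, x_1 = 4 - 1/5 * 20 = 0
Step 2: f'(0) = 4, x_2 = 0 - 1/5 * 4 = -4/5
Step 3: f'(-4/5) = 4/5, x_3 = -4/5 - 1/5 * 4/5 = -24/25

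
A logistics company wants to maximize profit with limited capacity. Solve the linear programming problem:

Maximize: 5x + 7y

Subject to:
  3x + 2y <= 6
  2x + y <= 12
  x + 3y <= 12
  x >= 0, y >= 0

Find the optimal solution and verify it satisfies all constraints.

Feasible vertices: (0, 0), (0, 3), (2, 0)
Objective 5x + 7y at each vertex:
  (0, 0): 0
  (0, 3): 21
  (2, 0): 10
Maximum is 21 at (0, 3).
Verify constraints at (x, y) = (0, 3):
  3*0 + 2*3 = 6 <= 6 (active)
  2*0 + 1*3 = 3 <= 12
  1*0 + 3*3 = 9 <= 12
  x = 0 >= 0, y = 3 >= 0. All constraints satisfied.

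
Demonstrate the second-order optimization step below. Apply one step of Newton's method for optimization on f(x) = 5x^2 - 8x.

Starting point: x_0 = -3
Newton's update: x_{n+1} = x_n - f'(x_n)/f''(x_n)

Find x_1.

f(x) = 5x^2 - 8x
f'(x) = 10x + (-8), f''(x) = 10
Newton step: x_1 = x_0 - f'(x_0)/f''(x_0)
f'(-3) = -38
x_1 = -3 - -38/10 = 4/5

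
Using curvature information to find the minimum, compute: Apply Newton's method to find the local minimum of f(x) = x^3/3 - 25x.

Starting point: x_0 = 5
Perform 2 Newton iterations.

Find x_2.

f(x) = x^3/3 - 25x
f'(x) = x^2 - 25, f''(x) = 2x
Newton update: x_{n+1} = x_n - (x_n^2 - 25)/(2*x_n)
Step 1: x_0 = 5, f'=0, f''=10, x_1 = 5
Step 2: x_1 = 5, f'=0, f''=10, x_2 = 5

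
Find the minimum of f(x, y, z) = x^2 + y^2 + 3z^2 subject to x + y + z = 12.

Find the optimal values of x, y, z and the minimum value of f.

Using Lagrange multipliers on f = x^2 + y^2 + 3z^2 with constraint x + y + z = 12:
Conditions: 2*1*x = lambda, 2*1*y = lambda, 2*3*z = lambda
So x = lambda/2, y = lambda/2, z = lambda/6
Substituting into constraint: lambda * (7/6) = 12
lambda = 72/7
x = 36/7, y = 36/7, z = 12/7
Minimum value = 432/7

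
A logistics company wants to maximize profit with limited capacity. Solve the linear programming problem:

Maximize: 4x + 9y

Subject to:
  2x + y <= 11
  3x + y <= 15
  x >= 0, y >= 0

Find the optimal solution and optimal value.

Feasible vertices: (0, 0), (0, 11), (4, 3), (5, 0)
Objective 4x + 9y at each:
  (0, 0): 0
  (0, 11): 99
  (4, 3): 43
  (5, 0): 20
Maximum is 99 at (0, 11).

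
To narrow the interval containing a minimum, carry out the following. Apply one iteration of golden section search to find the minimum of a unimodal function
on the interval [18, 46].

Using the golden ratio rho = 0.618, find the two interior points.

Golden section search on [18, 46].
Golden ratio rho = 0.618 (approx).
Interior points:
  x_1 = 18 + (1-0.618)*28 = 28.6960
  x_2 = 18 + 0.618*28 = 35.3040
Compare f(x_1) and f(x_2) to determine which subinterval to keep.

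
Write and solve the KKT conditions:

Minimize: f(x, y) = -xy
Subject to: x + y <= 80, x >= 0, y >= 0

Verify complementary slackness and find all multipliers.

Problem: min -xy s.t. x + y <= 80 (multiplier lambda), x >= 0 (mu_x), y >= 0 (mu_y)
KKT stationarity: -y + lambda - mu_x = 0, -x + lambda - mu_y = 0, with lambda, mu_x, mu_y >= 0
Complementary slackness: lambda*(x + y - 80) = 0, mu_x*x = 0, mu_y*y = 0
If lambda = 0: y = -mu_x <= 0 and x = -mu_y <= 0 force x = y = 0 with f = 0; but x = y = 40 is feasible with f = -1600 < 0, so this is not the minimum. Hence lambda > 0 and x + y = 80.
Try x > 0, y > 0 (so mu_x = mu_y = 0): y = lambda, x = lambda => x = y = lambda
x + y = 80 => 2*lambda = 80 => lambda = 40
x* = y* = 40 > 0, consistent with mu_x = mu_y = 0.
(Any feasible point with x = 0 or y = 0 has f = 0 > -1600, so the minimum is not on those boundaries.)
min(-xy) = -1600 (i.e. max xy = 1600)
Multipliers: lambda = 40, mu_x = 0, mu_y = 0
Complementary slackness: lambda*(x + y - 80) = 40*(40 + 40 - 80) = 0, mu_x*x = 0*40 = 0, mu_y*y = 0*40 = 0. Satisfied.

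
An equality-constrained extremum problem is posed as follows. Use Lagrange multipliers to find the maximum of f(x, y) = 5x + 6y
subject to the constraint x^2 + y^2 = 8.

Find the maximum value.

Set up Lagrange conditions: grad f = lambda * grad g
  5 = 2*lambda*x
  6 = 2*lambda*y
From these: x/y = 5/6, so x = 5t, y = 6t for some t.
Substitute into constraint: (5t)^2 + (6t)^2 = 8
  t^2 * 61 = 8
  t = sqrt(8/61)
Maximum = 5*x + 6*y = (5^2 + 6^2)*t = 61 * sqrt(8/61) = sqrt(488)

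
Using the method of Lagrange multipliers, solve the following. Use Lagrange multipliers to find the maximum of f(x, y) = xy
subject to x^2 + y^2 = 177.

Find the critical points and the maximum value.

Lagrange conditions: y = 2*lambda*x and x = 2*lambda*y
If x = 0 then y = 0, violating the constraint, so x, y != 0.
Dividing: y/x = x/y => x^2 = y^2 => y = x or y = -x
Constraint: 2x^2 = 177 => x^2 = 177/2 => x = +/-sqrt(177/2)
Critical points: (sqrt(177/2), sqrt(177/2)), (-sqrt(177/2), -sqrt(177/2)), (sqrt(177/2), -sqrt(177/2)), (-sqrt(177/2), sqrt(177/2))
  y = x:  xy = x^2 = 177/2  at (sqrt(177/2), sqrt(177/2)) and (-sqrt(177/2), -sqrt(177/2))
  y = -x: xy = -x^2 = -177/2 at (sqrt(177/2), -sqrt(177/2)) and (-sqrt(177/2), sqrt(177/2))
Maximum xy = 177/2 at (sqrt(177/2), sqrt(177/2)) and (-sqrt(177/2), -sqrt(177/2))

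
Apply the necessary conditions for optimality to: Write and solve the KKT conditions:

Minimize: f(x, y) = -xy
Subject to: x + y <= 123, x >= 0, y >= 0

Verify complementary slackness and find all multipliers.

Problem: min -xy s.t. x + y <= 123 (multiplier lambda), x >= 0 (mu_x), y >= 0 (mu_y)
KKT stationarity: -y + lambda - mu_x = 0, -x + lambda - mu_y = 0, with lambda, mu_x, mu_y >= 0
Complementary slackness: lambda*(x + y - 123) = 0, mu_x*x = 0, mu_y*y = 0
If lambda = 0: y = -mu_x <= 0 and x = -mu_y <= 0 force x = y = 0 with f = 0; but x = y = 123/2 is feasible with f = -15129/4 < 0, so this is not the minimum. Hence lambda > 0 and x + y = 123.
Try x > 0, y > 0 (so mu_x = mu_y = 0): y = lambda, x = lambda => x = y = lambda
x + y = 123 => 2*lambda = 123 => lambda = 123/2
x* = y* = 123/2 > 0, consistent with mu_x = mu_y = 0.
(Any feasible point with x = 0 or y = 0 has f = 0 > -15129/4, so the minimum is not on those boundaries.)
min(-xy) = -15129/4 (i.e. max xy = 15129/4)
Multipliers: lambda = 123/2, mu_x = 0, mu_y = 0
Complementary slackness: lambda*(x + y - 123) = 123/2*(123/2 + 123/2 - 123) = 0, mu_x*x = 0*123/2 = 0, mu_y*y = 0*123/2 = 0. Satisfied.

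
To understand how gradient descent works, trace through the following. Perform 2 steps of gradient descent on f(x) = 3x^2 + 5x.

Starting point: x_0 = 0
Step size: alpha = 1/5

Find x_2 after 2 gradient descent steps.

f(x) = 3x^2 + 5x, f'(x) = 6x + (5)
Step 1: f'(0) = 5, x_1 = 0 - 1/5 * 5 = -1
Step 2: f'(-1) = -1, x_2 = -1 - 1/5 * -1 = -4/5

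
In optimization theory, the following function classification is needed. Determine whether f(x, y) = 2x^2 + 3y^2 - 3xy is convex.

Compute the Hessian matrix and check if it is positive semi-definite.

f(x,y) = 2x^2 + 3y^2 - 3xy
Hessian H = [[4, -3], [-3, 6]]
trace(H) = 10, det(H) = 15
Eigenvalues: (10 +/- sqrt(40)) / 2 = 8.162, 1.838
Since both eigenvalues > 0, f is convex.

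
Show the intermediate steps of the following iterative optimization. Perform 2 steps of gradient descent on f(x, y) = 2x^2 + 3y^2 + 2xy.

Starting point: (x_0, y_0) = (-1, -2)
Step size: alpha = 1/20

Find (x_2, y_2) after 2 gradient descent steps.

f(x,y) = 2x^2 + 3y^2 + 2xy
grad_x = 4x + 2y, grad_y = 6y + 2x
Step 1: grad = (-8, -14), (-3/5, -13/10)
Step 2: grad = (-5, -9), (-7/20, -17/20)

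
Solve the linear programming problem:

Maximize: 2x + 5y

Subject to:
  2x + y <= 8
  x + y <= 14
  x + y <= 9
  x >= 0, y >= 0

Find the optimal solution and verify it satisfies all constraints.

Feasible vertices: (0, 0), (0, 8), (4, 0)
Objective 2x + 5y at each vertex:
  (0, 0): 0
  (0, 8): 40
  (4, 0): 8
Maximum is 40 at (0, 8).
Verify constraints at (x, y) = (0, 8):
  2*0 + 1*8 = 8 <= 8 (active)
  1*0 + 1*8 = 8 <= 14
  1*0 + 1*8 = 8 <= 9
  x = 0 >= 0, y = 8 >= 0. All constraints satisfied.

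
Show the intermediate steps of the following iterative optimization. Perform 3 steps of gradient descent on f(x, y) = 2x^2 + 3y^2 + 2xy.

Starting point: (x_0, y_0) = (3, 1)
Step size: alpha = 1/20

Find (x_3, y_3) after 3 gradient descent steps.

f(x,y) = 2x^2 + 3y^2 + 2xy
grad_x = 4x + 2y, grad_y = 6y + 2x
Step 1: grad = (14, 12), (23/10, 2/5)
Step 2: grad = (10, 7), (9/5, 1/20)
Step 3: grad = (73/10, 39/10), (287/200, -29/200)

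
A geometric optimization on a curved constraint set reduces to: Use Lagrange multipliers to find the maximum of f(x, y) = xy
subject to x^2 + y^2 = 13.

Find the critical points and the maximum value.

Lagrange conditions: y = 2*lambda*x and x = 2*lambda*y
If x = 0 then y = 0, violating the constraint, so x, y != 0.
Dividing: y/x = x/y => x^2 = y^2 => y = x or y = -x
Constraint: 2x^2 = 13 => x^2 = 13/2 => x = +/-sqrt(13/2)
Critical points: (sqrt(13/2), sqrt(13/2)), (-sqrt(13/2), -sqrt(13/2)), (sqrt(13/2), -sqrt(13/2)), (-sqrt(13/2), sqrt(13/2))
  y = x:  xy = x^2 = 13/2  at (sqrt(13/2), sqrt(13/2)) and (-sqrt(13/2), -sqrt(13/2))
  y = -x: xy = -x^2 = -13/2 at (sqrt(13/2), -sqrt(13/2)) and (-sqrt(13/2), sqrt(13/2))
Maximum xy = 13/2 at (sqrt(13/2), sqrt(13/2)) and (-sqrt(13/2), -sqrt(13/2))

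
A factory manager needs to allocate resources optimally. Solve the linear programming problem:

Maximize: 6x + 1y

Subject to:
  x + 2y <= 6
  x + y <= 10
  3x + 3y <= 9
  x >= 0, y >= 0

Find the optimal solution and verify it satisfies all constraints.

Feasible vertices: (0, 0), (0, 3), (3, 0)
Objective 6x + 1y at each vertex:
  (0, 0): 0
  (0, 3): 3
  (3, 0): 18
Maximum is 18 at (3, 0).
Verify constraints at (x, y) = (3, 0):
  1*3 + 2*0 = 3 <= 6
  1*3 + 1*0 = 3 <= 10
  3*3 + 3*0 = 9 <= 9 (active)
  x = 3 >= 0, y = 0 >= 0. All constraints satisfied.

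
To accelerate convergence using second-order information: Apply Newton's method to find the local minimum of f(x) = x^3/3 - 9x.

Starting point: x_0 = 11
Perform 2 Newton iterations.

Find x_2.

f(x) = x^3/3 - 9x
f'(x) = x^2 - 9, f''(x) = 2x
Newton update: x_{n+1} = x_n - (x_n^2 - 9)/(2*x_n)
Step 1: x_0 = 11, f'=112, f''=22, x_1 = 65/11
Step 2: x_1 = 65/11, f'=3136/121, f''=130/11, x_2 = 2657/715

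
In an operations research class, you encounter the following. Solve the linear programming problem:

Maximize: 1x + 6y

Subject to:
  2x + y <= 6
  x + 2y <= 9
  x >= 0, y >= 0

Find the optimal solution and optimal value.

Feasible vertices: (0, 0), (0, 9/2), (1, 4), (3, 0)
Objective 1x + 6y at each:
  (0, 0): 0
  (0, 9/2): 27
  (1, 4): 25
  (3, 0): 3
Maximum is 27 at (0, 9/2).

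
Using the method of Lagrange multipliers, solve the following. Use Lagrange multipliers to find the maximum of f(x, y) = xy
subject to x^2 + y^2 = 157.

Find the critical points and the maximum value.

Lagrange conditions: y = 2*lambda*x and x = 2*lambda*y
If x = 0 then y = 0, violating the constraint, so x, y != 0.
Dividing: y/x = x/y => x^2 = y^2 => y = x or y = -x
Constraint: 2x^2 = 157 => x^2 = 157/2 => x = +/-sqrt(157/2)
Critical points: (sqrt(157/2), sqrt(157/2)), (-sqrt(157/2), -sqrt(157/2)), (sqrt(157/2), -sqrt(157/2)), (-sqrt(157/2), sqrt(157/2))
  y = x:  xy = x^2 = 157/2  at (sqrt(157/2), sqrt(157/2)) and (-sqrt(157/2), -sqrt(157/2))
  y = -x: xy = -x^2 = -157/2 at (sqrt(157/2), -sqrt(157/2)) and (-sqrt(157/2), sqrt(157/2))
Maximum xy = 157/2 at (sqrt(157/2), sqrt(157/2)) and (-sqrt(157/2), -sqrt(157/2))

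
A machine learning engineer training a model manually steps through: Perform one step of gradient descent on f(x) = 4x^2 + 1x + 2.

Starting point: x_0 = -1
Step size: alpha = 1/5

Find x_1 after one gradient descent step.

f(x) = 4x^2 + 1x + 2
f'(x) = 8x + 1
f'(-1) = 8*-1 + (1) = -7
x_1 = x_0 - alpha * f'(x_0) = -1 - 1/5 * -7 = 2/5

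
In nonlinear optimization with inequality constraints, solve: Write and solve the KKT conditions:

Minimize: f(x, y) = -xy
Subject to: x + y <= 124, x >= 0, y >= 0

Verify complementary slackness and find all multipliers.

Problem: min -xy s.t. x + y <= 124 (multiplier lambda), x >= 0 (mu_x), y >= 0 (mu_y)
KKT stationarity: -y + lambda - mu_x = 0, -x + lambda - mu_y = 0, with lambda, mu_x, mu_y >= 0
Complementary slackness: lambda*(x + y - 124) = 0, mu_x*x = 0, mu_y*y = 0
If lambda = 0: y = -mu_x <= 0 and x = -mu_y <= 0 force x = y = 0 with f = 0; but x = y = 62 is feasible with f = -3844 < 0, so this is not the minimum. Hence lambda > 0 and x + y = 124.
Try x > 0, y > 0 (so mu_x = mu_y = 0): y = lambda, x = lambda => x = y = lambda
x + y = 124 => 2*lambda = 124 => lambda = 62
x* = y* = 62 > 0, consistent with mu_x = mu_y = 0.
(Any feasible point with x = 0 or y = 0 has f = 0 > -3844, so the minimum is not on those boundaries.)
min(-xy) = -3844 (i.e. max xy = 3844)
Multipliers: lambda = 62, mu_x = 0, mu_y = 0
Complementary slackness: lambda*(x + y - 124) = 62*(62 + 62 - 124) = 0, mu_x*x = 0*62 = 0, mu_y*y = 0*62 = 0. Satisfied.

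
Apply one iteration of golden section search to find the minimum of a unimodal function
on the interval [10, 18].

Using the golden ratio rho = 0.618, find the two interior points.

Golden section search on [10, 18].
Golden ratio rho = 0.618 (approx).
Interior points:
  x_1 = 10 + (1-0.618)*8 = 13.0560
  x_2 = 10 + 0.618*8 = 14.9440
Compare f(x_1) and f(x_2) to determine which subinterval to keep.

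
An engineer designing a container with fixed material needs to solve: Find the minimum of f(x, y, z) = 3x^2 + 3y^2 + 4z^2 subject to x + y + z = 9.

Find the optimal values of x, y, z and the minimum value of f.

Using Lagrange multipliers on f = 3x^2 + 3y^2 + 4z^2 with constraint x + y + z = 9:
Conditions: 2*3*x = lambda, 2*3*y = lambda, 2*4*z = lambda
So x = lambda/6, y = lambda/6, z = lambda/8
Substituting into constraint: lambda * (11/24) = 9
lambda = 216/11
x = 36/11, y = 36/11, z = 27/11
Minimum value = 972/11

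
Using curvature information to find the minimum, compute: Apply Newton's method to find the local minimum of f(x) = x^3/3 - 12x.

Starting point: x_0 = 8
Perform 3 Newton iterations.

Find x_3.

f(x) = x^3/3 - 12x
f'(x) = x^2 - 12, f''(x) = 2x
Newton update: x_{n+1} = x_n - (x_n^2 - 12)/(2*x_n)
Step 1: x_0 = 8, f'=52, f''=16, x_1 = 19/4
Step 2: x_1 = 19/4, f'=169/16, f''=19/2, x_2 = 553/152
Step 3: x_2 = 553/152, f'=28561/23104, f''=553/76, x_3 = 583057/168112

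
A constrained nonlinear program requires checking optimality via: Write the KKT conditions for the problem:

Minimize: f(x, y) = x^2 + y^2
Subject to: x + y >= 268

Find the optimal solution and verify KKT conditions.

KKT conditions for min x^2 + y^2 s.t. x + y >= 268:
Stationarity: 2x = mu, 2y = mu
So x = y = mu/2.
Complementary slackness: mu*(x + y - 268) = 0
Primal feasibility: x + y >= 268; dual feasibility: mu >= 0
If mu = 0 then x = y = 0, but 0 + 0 < 268 is infeasible, so the constraint is active.
Constraint active: x + y = 2*(mu/2) = 268 => mu = 268
x = y = 134, f = 35912
Verify: stationarity 2*134 = 268 = mu; primal 134 + 134 = 268 >= 268; dual mu = 268 >= 0; complementary slackness 268*(268 - 268) = 0. All KKT conditions hold.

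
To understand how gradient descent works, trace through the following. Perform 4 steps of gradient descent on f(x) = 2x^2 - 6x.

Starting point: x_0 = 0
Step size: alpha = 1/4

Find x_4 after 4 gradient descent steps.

f(x) = 2x^2 - 6x, f'(x) = 4x + (-6)
Step 1: f'(0) = -6, x_1 = 0 - 1/4 * -6 = 3/2
Step 2: f'(3/2) = 0, x_2 = 3/2 - 1/4 * 0 = 3/2
Step 3: f'(3/2) = 0, x_3 = 3/2 - 1/4 * 0 = 3/2
Step 4: f'(3/2) = 0, x_4 = 3/2 - 1/4 * 0 = 3/2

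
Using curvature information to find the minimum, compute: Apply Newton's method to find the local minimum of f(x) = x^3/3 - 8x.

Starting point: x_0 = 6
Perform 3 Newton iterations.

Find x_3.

f(x) = x^3/3 - 8x
f'(x) = x^2 - 8, f''(x) = 2x
Newton update: x_{n+1} = x_n - (x_n^2 - 8)/(2*x_n)
Step 1: x_0 = 6, f'=28, f''=12, x_1 = 11/3
Step 2: x_1 = 11/3, f'=49/9, f''=22/3, x_2 = 193/66
Step 3: x_2 = 193/66, f'=2401/4356, f''=193/33, x_3 = 72097/25476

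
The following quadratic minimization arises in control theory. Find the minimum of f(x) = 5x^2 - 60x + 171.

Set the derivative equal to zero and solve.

f(x) = 5x^2 - 60x + 171
f'(x) = 10x + (-60) = 0
x = 60/10 = 6
f(6) = -9
Since f''(x) = 10 > 0, this is a minimum.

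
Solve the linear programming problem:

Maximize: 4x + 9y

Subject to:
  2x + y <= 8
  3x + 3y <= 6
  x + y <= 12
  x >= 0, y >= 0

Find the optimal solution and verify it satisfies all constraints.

Feasible vertices: (0, 0), (0, 2), (2, 0)
Objective 4x + 9y at each vertex:
  (0, 0): 0
  (0, 2): 18
  (2, 0): 8
Maximum is 18 at (0, 2).
Verify constraints at (x, y) = (0, 2):
  2*0 + 1*2 = 2 <= 8
  3*0 + 3*2 = 6 <= 6 (active)
  1*0 + 1*2 = 2 <= 12
  x = 0 >= 0, y = 2 >= 0. All constraints satisfied.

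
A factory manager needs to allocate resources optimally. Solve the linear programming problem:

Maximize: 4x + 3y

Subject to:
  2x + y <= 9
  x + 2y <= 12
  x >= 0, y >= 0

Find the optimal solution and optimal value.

Feasible vertices: (0, 0), (0, 6), (2, 5), (9/2, 0)
Objective 4x + 3y at each:
  (0, 0): 0
  (0, 6): 18
  (2, 5): 23
  (9/2, 0): 18
Maximum is 23 at (2, 5).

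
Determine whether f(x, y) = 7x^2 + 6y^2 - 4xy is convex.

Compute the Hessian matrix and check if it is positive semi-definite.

f(x,y) = 7x^2 + 6y^2 - 4xy
Hessian H = [[14, -4], [-4, 12]]
trace(H) = 26, det(H) = 152
Eigenvalues: (26 +/- sqrt(68)) / 2 = 17.12, 8.877
Since both eigenvalues > 0, f is convex.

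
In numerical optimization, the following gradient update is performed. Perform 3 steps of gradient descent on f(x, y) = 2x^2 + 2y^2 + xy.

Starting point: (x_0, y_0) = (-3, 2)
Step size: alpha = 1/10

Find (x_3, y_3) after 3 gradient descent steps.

f(x,y) = 2x^2 + 2y^2 + xy
grad_x = 4x + 1y, grad_y = 4y + 1x
Step 1: grad = (-10, 5), (-2, 3/2)
Step 2: grad = (-13/2, 4), (-27/20, 11/10)
Step 3: grad = (-43/10, 61/20), (-23/25, 159/200)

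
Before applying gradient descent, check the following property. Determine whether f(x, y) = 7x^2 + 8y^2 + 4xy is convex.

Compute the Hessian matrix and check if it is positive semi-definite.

f(x,y) = 7x^2 + 8y^2 + 4xy
Hessian H = [[14, 4], [4, 16]]
trace(H) = 30, det(H) = 208
Eigenvalues: (30 +/- sqrt(68)) / 2 = 19.12, 10.88
Since both eigenvalues > 0, f is convex.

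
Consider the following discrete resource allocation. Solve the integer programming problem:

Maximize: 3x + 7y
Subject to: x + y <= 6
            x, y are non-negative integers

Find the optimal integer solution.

Objective: 3x + 7y, constraint: x + y <= 6
Coefficient of y is 7 > coefficient of x is 3, so allocate the entire budget to y.
Optimal: x = 0, y = 6, value = 42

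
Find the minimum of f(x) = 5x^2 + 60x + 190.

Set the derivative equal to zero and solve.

f(x) = 5x^2 + 60x + 190
f'(x) = 10x + (60) = 0
x = -60/10 = -6
f(-6) = 10
Since f''(x) = 10 > 0, this is a minimum.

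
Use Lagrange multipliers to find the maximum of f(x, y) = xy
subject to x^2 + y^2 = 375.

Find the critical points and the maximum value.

Lagrange conditions: y = 2*lambda*x and x = 2*lambda*y
If x = 0 then y = 0, violating the constraint, so x, y != 0.
Dividing: y/x = x/y => x^2 = y^2 => y = x or y = -x
Constraint: 2x^2 = 375 => x^2 = 375/2 => x = +/-sqrt(375/2)
Critical points: (sqrt(375/2), sqrt(375/2)), (-sqrt(375/2), -sqrt(375/2)), (sqrt(375/2), -sqrt(375/2)), (-sqrt(375/2), sqrt(375/2))
  y = x:  xy = x^2 = 375/2  at (sqrt(375/2), sqrt(375/2)) and (-sqrt(375/2), -sqrt(375/2))
  y = -x: xy = -x^2 = -375/2 at (sqrt(375/2), -sqrt(375/2)) and (-sqrt(375/2), sqrt(375/2))
Maximum xy = 375/2 at (sqrt(375/2), sqrt(375/2)) and (-sqrt(375/2), -sqrt(375/2))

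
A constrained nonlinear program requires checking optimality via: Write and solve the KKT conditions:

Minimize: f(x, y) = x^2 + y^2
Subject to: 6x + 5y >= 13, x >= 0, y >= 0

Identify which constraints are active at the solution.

KKT conditions for min x^2 + y^2 s.t. 6x + 5y >= 13, x >= 0, y >= 0:
Stationarity: 2x = mu*6 + mu_x, 2y = mu*5 + mu_y, with mu, mu_x, mu_y >= 0
Complementary slackness: mu*(6x + 5y - 13) = 0, mu_x*x = 0, mu_y*y = 0
(0, 0) is infeasible (6*0 + 5*0 < 13), so if mu = 0 stationarity would force x = mu_x/2 >= 0, y = mu_y/2 >= 0 with mu_x*x = mu_y*y = 0, i.e. x = y = 0: contradiction. Hence mu > 0 and 6x + 5y = 13 is active.
Try x > 0, y > 0 (so mu_x = mu_y = 0): x = 6*mu/2, y = 5*mu/2
Substitute: 6*(6*mu/2) + 5*(5*mu/2) = 13
  mu*61/2 = 13 => mu = 26/61
x* = 78/61 > 0, y* = 65/61 > 0, consistent with mu_x = mu_y = 0.
f is convex and the constraints are linear, so this KKT point is the global minimum.
f* = 169/61
Active constraints: 6x + 5y >= 13 (holds with equality, mu = 26/61 > 0); x >= 0 and y >= 0 are inactive (mu_x = mu_y = 0).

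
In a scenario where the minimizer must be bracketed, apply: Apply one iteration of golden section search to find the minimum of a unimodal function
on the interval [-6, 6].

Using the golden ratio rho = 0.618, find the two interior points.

Golden section search on [-6, 6].
Golden ratio rho = 0.618 (approx).
Interior points:
  x_1 = -6 + (1-0.618)*12 = -1.4160
  x_2 = -6 + 0.618*12 = 1.4160
Compare f(x_1) and f(x_2) to determine which subinterval to keep.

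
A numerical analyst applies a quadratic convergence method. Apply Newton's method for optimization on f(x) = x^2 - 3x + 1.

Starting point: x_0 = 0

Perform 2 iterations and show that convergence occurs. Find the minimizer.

f(x) = x^2 - 3x + 1, f'(x) = 2x + (-3), f''(x) = 2
Step 1: f'(0) = -3, x_1 = 0 - -3/2 = 3/2
Step 2: f'(3/2) = 0, x_2 = 3/2 (converged)
Newton's method converges in 1 step for quadratics.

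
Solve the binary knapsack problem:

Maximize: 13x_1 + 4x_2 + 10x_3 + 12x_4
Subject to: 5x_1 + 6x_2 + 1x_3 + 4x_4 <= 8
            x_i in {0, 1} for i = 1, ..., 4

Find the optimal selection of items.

Items: item 1 (v=13, w=5), item 2 (v=4, w=6), item 3 (v=10, w=1), item 4 (v=12, w=4)
Capacity: 8
Checking all 16 subsets (w = total weight, v = total value):
  {}: w = 0, v = 0
  {1}: w = 5, v = 13
  {2}: w = 6, v = 4
  {3}: w = 1, v = 10
  {4}: w = 4, v = 12
  {1, 2}: w = 11 > 8, infeasible
  {1, 3}: w = 6, v = 23
  {1, 4}: w = 9 > 8, infeasible
  {2, 3}: w = 7, v = 14
  {2, 4}: w = 10 > 8, infeasible
  {3, 4}: w = 5, v = 22
  {1, 2, 3}: w = 12 > 8, infeasible
  {1, 2, 4}: w = 15 > 8, infeasible
  {1, 3, 4}: w = 10 > 8, infeasible
  {2, 3, 4}: w = 11 > 8, infeasible
  {1, 2, 3, 4}: w = 16 > 8, infeasible
Best feasible subset: items [1, 3]
Total weight: 6 <= 8, total value: 23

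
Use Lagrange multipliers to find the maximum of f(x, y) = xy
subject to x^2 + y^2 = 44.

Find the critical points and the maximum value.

Lagrange conditions: y = 2*lambda*x and x = 2*lambda*y
If x = 0 then y = 0, violating the constraint, so x, y != 0.
Dividing: y/x = x/y => x^2 = y^2 => y = x or y = -x
Constraint: 2x^2 = 44 => x^2 = 22 => x = +/-sqrt(22)
Critical points: (sqrt(22), sqrt(22)), (-sqrt(22), -sqrt(22)), (sqrt(22), -sqrt(22)), (-sqrt(22), sqrt(22))
  y = x:  xy = x^2 = 22  at (sqrt(22), sqrt(22)) and (-sqrt(22), -sqrt(22))
  y = -x: xy = -x^2 = -22 at (sqrt(22), -sqrt(22)) and (-sqrt(22), sqrt(22))
Maximum xy = 22 at (sqrt(22), sqrt(22)) and (-sqrt(22), -sqrt(22))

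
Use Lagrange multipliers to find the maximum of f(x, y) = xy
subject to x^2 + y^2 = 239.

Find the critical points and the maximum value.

Lagrange conditions: y = 2*lambda*x and x = 2*lambda*y
If x = 0 then y = 0, violating the constraint, so x, y != 0.
Dividing: y/x = x/y => x^2 = y^2 => y = x or y = -x
Constraint: 2x^2 = 239 => x^2 = 239/2 => x = +/-sqrt(239/2)
Critical points: (sqrt(239/2), sqrt(239/2)), (-sqrt(239/2), -sqrt(239/2)), (sqrt(239/2), -sqrt(239/2)), (-sqrt(239/2), sqrt(239/2))
  y = x:  xy = x^2 = 239/2  at (sqrt(239/2), sqrt(239/2)) and (-sqrt(239/2), -sqrt(239/2))
  y = -x: xy = -x^2 = -239/2 at (sqrt(239/2), -sqrt(239/2)) and (-sqrt(239/2), sqrt(239/2))
Maximum xy = 239/2 at (sqrt(239/2), sqrt(239/2)) and (-sqrt(239/2), -sqrt(239/2))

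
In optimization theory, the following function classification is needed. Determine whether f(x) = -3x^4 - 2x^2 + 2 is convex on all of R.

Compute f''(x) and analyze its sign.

f(x) = -3x^4 - 2x^2 + 2
f'(x) = -12x^3 + -4x
f''(x) = -36x^2 + -4
f''(x) = -36x^2 + -4 <= -4 < 0 for all x
Therefore, f is concave on R.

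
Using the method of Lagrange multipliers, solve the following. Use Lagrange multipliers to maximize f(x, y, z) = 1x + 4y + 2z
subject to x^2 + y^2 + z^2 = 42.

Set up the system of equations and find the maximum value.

Lagrange conditions: 1 = 2*lambda*x, 4 = 2*lambda*y, 2 = 2*lambda*z
So x:1 = y:4 = z:2, i.e. x = 1t, y = 4t, z = 2t
Constraint: t^2*(1^2 + 4^2 + 2^2) = 42
  t^2 * 21 = 42  =>  t = sqrt(2)
Maximum = 1*1t + 4*4t + 2*2t = 21*sqrt(2) = sqrt(882)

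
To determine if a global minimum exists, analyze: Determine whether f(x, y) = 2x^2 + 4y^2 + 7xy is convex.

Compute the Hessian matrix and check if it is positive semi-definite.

f(x,y) = 2x^2 + 4y^2 + 7xy
Hessian H = [[4, 7], [7, 8]]
trace(H) = 12, det(H) = -17
Eigenvalues: (12 +/- sqrt(212)) / 2 = 13.28, -1.28
Since not both eigenvalues positive, f is neither convex nor concave.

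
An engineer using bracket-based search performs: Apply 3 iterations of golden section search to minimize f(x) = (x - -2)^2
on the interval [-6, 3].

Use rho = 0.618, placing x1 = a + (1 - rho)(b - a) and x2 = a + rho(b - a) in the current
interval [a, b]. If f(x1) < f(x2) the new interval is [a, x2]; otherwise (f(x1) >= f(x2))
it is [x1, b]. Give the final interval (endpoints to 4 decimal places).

Golden section search for min of f(x) = (x - -2)^2 on [-6, 3].
Each step: x1 = a + (1 - rho)(b - a), x2 = a + rho(b - a); if f(x1) < f(x2) keep [a, x2], otherwise keep [x1, b].
Step 1: [-6.0000, 3.0000], x1=-2.5620 (f=0.3158), x2=-0.4380 (f=2.4398); f(x1) < f(x2) => keep [-6.0000, -0.4380]
Step 2: [-6.0000, -0.4380], x1=-3.8753 (f=3.5168), x2=-2.5627 (f=0.3166); f(x1) > f(x2) => keep [-3.8753, -0.4380]
Step 3: [-3.8753, -0.4380], x1=-2.5623 (f=0.3161), x2=-1.7511 (f=0.0620); f(x1) > f(x2) => keep [-2.5623, -0.4380]
Final interval: [-2.5623, -0.4380]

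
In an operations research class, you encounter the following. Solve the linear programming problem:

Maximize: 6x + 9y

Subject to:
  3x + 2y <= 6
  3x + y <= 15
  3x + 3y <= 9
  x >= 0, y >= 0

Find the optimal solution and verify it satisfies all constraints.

Feasible vertices: (0, 0), (0, 3), (2, 0)
Objective 6x + 9y at each vertex:
  (0, 0): 0
  (0, 3): 27
  (2, 0): 12
Maximum is 27 at (0, 3).
Verify constraints at (x, y) = (0, 3):
  3*0 + 2*3 = 6 <= 6 (active)
  3*0 + 1*3 = 3 <= 15
  3*0 + 3*3 = 9 <= 9 (active)
  x = 0 >= 0, y = 3 >= 0. All constraints satisfied.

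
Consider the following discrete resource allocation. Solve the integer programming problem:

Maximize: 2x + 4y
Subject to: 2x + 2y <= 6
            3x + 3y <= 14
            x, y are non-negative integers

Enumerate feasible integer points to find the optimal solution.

Constraint 1: 2x + 2y <= 6
Constraint 2: 3x + 3y <= 14
Feasible x range (need y >= 0): 0 <= x <= min(6/2, 14/3) => x in {0, ..., 3}.
Enumerate feasible integer points row by row (the coefficient of y is 4 > 0, so for each x the largest feasible y gives the best value):
  x = 0: y <= min((6 - 2*0)/2, (14 - 3*0)/3) => y in {0, ..., 3}; best 2*0 + 4*3 = 12
  x = 1: y <= min((6 - 2*1)/2, (14 - 3*1)/3) => y in {0, ..., 2}; best 2*1 + 4*2 = 10
  x = 2: y <= min((6 - 2*2)/2, (14 - 3*2)/3) => y in {0, ..., 1}; best 2*2 + 4*1 = 8
  x = 3: y <= min((6 - 2*3)/2, (14 - 3*3)/3) => y in {0}; best 2*3 + 4*0 = 6
The maximum 2x + 4y = 12 is achieved at x = 0, y = 3.
Check: 2*0 + 2*3 = 6 <= 6 and 3*0 + 3*3 = 9 <= 14.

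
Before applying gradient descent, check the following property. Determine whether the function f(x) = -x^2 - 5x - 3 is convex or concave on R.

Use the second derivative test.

f(x) = -x^2 - 5x - 3
f'(x) = -2x - 5
f''(x) = -2
Since f''(x) = -2 < 0 for all x, f is concave on R.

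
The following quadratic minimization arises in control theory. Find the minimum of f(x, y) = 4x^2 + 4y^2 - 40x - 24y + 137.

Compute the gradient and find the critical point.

f(x,y) = 4x^2 + 4y^2 - 40x - 24y + 137
df/dx = 8x + (-40) = 0  =>  x = 5
df/dy = 8y + (-24) = 0  =>  y = 3
f(5, 3) = 4*(5)^2 + 4*(3)^2 + -40*(5) + -24*(3) + 137 = 1
Hessian is diagonal with entries 8, 8 > 0, so this is a minimum.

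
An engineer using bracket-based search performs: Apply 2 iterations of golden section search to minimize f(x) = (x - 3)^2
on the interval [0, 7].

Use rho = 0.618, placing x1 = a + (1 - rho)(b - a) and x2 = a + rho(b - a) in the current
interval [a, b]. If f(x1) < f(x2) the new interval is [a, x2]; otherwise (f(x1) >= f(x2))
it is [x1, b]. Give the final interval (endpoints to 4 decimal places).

Golden section search for min of f(x) = (x - 3)^2 on [0, 7].
Each step: x1 = a + (1 - rho)(b - a), x2 = a + rho(b - a); if f(x1) < f(x2) keep [a, x2], otherwise keep [x1, b].
Step 1: [0.0000, 7.0000], x1=2.6740 (f=0.1063), x2=4.3260 (f=1.7583); f(x1) < f(x2) => keep [0.0000, 4.3260]
Step 2: [0.0000, 4.3260], x1=1.6525 (f=1.8157), x2=2.6735 (f=0.1066); f(x1) > f(x2) => keep [1.6525, 4.3260]
Final interval: [1.6525, 4.3260]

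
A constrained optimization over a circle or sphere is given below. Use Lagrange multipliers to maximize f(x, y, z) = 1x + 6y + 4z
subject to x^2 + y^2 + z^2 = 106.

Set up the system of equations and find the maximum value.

Lagrange conditions: 1 = 2*lambda*x, 6 = 2*lambda*y, 4 = 2*lambda*z
So x:1 = y:6 = z:4, i.e. x = 1t, y = 6t, z = 4t
Constraint: t^2*(1^2 + 6^2 + 4^2) = 106
  t^2 * 53 = 106  =>  t = sqrt(2)
Maximum = 1*1t + 6*6t + 4*4t = 53*sqrt(2) = sqrt(5618)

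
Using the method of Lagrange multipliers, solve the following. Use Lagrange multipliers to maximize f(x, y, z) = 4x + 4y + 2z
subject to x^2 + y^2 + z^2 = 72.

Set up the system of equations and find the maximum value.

Lagrange conditions: 4 = 2*lambda*x, 4 = 2*lambda*y, 2 = 2*lambda*z
So x:4 = y:4 = z:2, i.e. x = 4t, y = 4t, z = 2t
Constraint: t^2*(4^2 + 4^2 + 2^2) = 72
  t^2 * 36 = 72  =>  t = sqrt(2)
Maximum = 4*4t + 4*4t + 2*2t = 36*sqrt(2) = sqrt(2592)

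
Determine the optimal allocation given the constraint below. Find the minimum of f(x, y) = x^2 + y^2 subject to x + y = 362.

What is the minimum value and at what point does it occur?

Substitute y = 362 - x into f(x,y) = x^2 + y^2:
g(x) = x^2 + (362 - x)^2 = 2x^2 - 724x + 131044
g'(x) = 4x - 724 = 0  =>  x = 181
y = 362 - 181 = 181
Minimum value = 181^2 + 181^2 = 65522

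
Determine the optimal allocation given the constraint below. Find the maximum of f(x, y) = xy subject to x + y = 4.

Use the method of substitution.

Substitute y = 4 - x into f(x,y) = xy:
g(x) = x(4 - x) = 4x - x^2
g'(x) = 4 - 2x = 0  =>  x = 2
y = 4 - 2 = 2
Maximum value = 2 * 2 = 4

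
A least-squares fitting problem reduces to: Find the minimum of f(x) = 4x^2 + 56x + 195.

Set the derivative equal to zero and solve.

f(x) = 4x^2 + 56x + 195
f'(x) = 8x + (56) = 0
x = -56/8 = -7
f(-7) = -1
Since f''(x) = 8 > 0, this is a minimum.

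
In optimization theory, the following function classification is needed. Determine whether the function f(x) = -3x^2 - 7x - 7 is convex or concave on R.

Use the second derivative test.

f(x) = -3x^2 - 7x - 7
f'(x) = -6x - 7
f''(x) = -6
Since f''(x) = -6 < 0 for all x, f is concave on R.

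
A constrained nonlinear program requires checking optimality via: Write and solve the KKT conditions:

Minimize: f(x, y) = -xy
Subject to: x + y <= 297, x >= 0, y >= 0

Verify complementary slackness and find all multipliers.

Problem: min -xy s.t. x + y <= 297 (multiplier lambda), x >= 0 (mu_x), y >= 0 (mu_y)
KKT stationarity: -y + lambda - mu_x = 0, -x + lambda - mu_y = 0, with lambda, mu_x, mu_y >= 0
Complementary slackness: lambda*(x + y - 297) = 0, mu_x*x = 0, mu_y*y = 0
If lambda = 0: y = -mu_x <= 0 and x = -mu_y <= 0 force x = y = 0 with f = 0; but x = y = 297/2 is feasible with f = -88209/4 < 0, so this is not the minimum. Hence lambda > 0 and x + y = 297.
Try x > 0, y > 0 (so mu_x = mu_y = 0): y = lambda, x = lambda => x = y = lambda
x + y = 297 => 2*lambda = 297 => lambda = 297/2
x* = y* = 297/2 > 0, consistent with mu_x = mu_y = 0.
(Any feasible point with x = 0 or y = 0 has f = 0 > -88209/4, so the minimum is not on those boundaries.)
min(-xy) = -88209/4 (i.e. max xy = 88209/4)
Multipliers: lambda = 297/2, mu_x = 0, mu_y = 0
Complementary slackness: lambda*(x + y - 297) = 297/2*(297/2 + 297/2 - 297) = 0, mu_x*x = 0*297/2 = 0, mu_y*y = 0*297/2 = 0. Satisfied.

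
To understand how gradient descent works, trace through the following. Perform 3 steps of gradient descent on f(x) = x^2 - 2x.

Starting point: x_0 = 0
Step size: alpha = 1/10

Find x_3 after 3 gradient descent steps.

f(x) = x^2 - 2x, f'(x) = 2x + (-2)
Step 1: f'(0) = -2, x_1 = 0 - 1/10 * -2 = 1/5
Step 2: f'(1/5) = -8/5, x_2 = 1/5 - 1/10 * -8/5 = 9/25
Step 3: f'(9/25) = -32/25, x_3 = 9/25 - 1/10 * -32/25 = 61/125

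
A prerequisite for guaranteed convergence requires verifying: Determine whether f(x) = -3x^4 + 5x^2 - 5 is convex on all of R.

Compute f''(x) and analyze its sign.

f(x) = -3x^4 + 5x^2 - 5
f'(x) = -12x^3 + 10x
f''(x) = -36x^2 + 10
f''(x) = -36x^2 + 10 -> -inf as |x| -> inf
Therefore, f is not globally convex on R.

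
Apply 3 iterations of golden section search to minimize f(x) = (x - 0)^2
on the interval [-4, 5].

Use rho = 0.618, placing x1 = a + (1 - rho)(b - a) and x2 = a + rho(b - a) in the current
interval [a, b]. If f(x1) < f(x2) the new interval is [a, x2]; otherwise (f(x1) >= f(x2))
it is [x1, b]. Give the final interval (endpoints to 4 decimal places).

Golden section search for min of f(x) = (x - 0)^2 on [-4, 5].
Each step: x1 = a + (1 - rho)(b - a), x2 = a + rho(b - a); if f(x1) < f(x2) keep [a, x2], otherwise keep [x1, b].
Step 1: [-4.0000, 5.0000], x1=-0.5620 (f=0.3158), x2=1.5620 (f=2.4398); f(x1) < f(x2) => keep [-4.0000, 1.5620]
Step 2: [-4.0000, 1.5620], x1=-1.8753 (f=3.5168), x2=-0.5627 (f=0.3166); f(x1) > f(x2) => keep [-1.8753, 1.5620]
Step 3: [-1.8753, 1.5620], x1=-0.5623 (f=0.3161), x2=0.2489 (f=0.0620); f(x1) > f(x2) => keep [-0.5623, 1.5620]
Final interval: [-0.5623, 1.5620]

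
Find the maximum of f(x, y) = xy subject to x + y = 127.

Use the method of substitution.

Substitute y = 127 - x into f(x,y) = xy:
g(x) = x(127 - x) = 127x - x^2
g'(x) = 127 - 2x = 0  =>  x = 127/2
y = 127 - 127/2 = 127/2
Maximum value = (127/2) * (127/2) = 16129/4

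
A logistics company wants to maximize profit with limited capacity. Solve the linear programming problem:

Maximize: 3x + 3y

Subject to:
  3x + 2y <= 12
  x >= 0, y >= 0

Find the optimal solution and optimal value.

The feasible region has vertices at [(0, 0), (4, 0), (0, 6)].
Checking objective 3x + 3y at each vertex:
  (0, 0): 3*0 + 3*0 = 0
  (4, 0): 3*4 + 3*0 = 12
  (0, 6): 3*0 + 3*6 = 18
Maximum is 18 at (0, 6).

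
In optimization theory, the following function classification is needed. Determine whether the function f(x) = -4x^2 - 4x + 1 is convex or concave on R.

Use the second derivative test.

f(x) = -4x^2 - 4x + 1
f'(x) = -8x - 4
f''(x) = -8
Since f''(x) = -8 < 0 for all x, f is concave on R.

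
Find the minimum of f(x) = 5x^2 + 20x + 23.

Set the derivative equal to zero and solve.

f(x) = 5x^2 + 20x + 23
f'(x) = 10x + (20) = 0
x = -20/10 = -2
f(-2) = 3
Since f''(x) = 10 > 0, this is a minimum.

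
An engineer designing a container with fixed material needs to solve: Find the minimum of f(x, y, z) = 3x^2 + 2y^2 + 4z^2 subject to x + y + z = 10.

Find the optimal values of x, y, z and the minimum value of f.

Using Lagrange multipliers on f = 3x^2 + 2y^2 + 4z^2 with constraint x + y + z = 10:
Conditions: 2*3*x = lambda, 2*2*y = lambda, 2*4*z = lambda
So x = lambda/6, y = lambda/4, z = lambda/8
Substituting into constraint: lambda * (13/24) = 10
lambda = 240/13
x = 40/13, y = 60/13, z = 30/13
Minimum value = 1200/13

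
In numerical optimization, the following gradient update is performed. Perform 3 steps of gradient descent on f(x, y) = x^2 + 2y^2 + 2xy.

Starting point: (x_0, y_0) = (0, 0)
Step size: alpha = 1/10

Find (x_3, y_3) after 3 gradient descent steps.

f(x,y) = x^2 + 2y^2 + 2xy
grad_x = 2x + 2y, grad_y = 4y + 2x
Step 1: grad = (0, 0), (0, 0)
Step 2: grad = (0, 0), (0, 0)
Step 3: grad = (0, 0), (0, 0)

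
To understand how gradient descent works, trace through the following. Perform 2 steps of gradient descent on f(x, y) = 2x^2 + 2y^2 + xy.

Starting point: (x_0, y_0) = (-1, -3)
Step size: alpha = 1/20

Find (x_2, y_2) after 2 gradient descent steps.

f(x,y) = 2x^2 + 2y^2 + xy
grad_x = 4x + 1y, grad_y = 4y + 1x
Step 1: grad = (-7, -13), (-13/20, -47/20)
Step 2: grad = (-99/20, -201/20), (-161/400, -739/400)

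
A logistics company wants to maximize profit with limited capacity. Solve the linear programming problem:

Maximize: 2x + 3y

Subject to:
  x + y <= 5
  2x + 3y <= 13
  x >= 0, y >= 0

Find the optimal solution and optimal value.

Feasible vertices: (0, 0), (0, 13/3), (2, 3), (5, 0)
Objective 2x + 3y at each:
  (0, 0): 0
  (0, 13/3): 13
  (2, 3): 13
  (5, 0): 10
Maximum is 13 at (0, 13/3).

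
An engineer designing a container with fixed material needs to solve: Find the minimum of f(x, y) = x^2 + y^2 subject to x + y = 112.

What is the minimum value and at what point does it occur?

Substitute y = 112 - x into f(x,y) = x^2 + y^2:
g(x) = x^2 + (112 - x)^2 = 2x^2 - 224x + 12544
g'(x) = 4x - 224 = 0  =>  x = 56
y = 112 - 56 = 56
Minimum value = 56^2 + 56^2 = 6272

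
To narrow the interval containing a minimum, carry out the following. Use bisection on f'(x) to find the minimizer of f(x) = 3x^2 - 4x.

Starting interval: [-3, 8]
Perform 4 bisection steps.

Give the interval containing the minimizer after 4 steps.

Finding critical point of f(x) = 3x^2 - 4x using bisection on f'(x) = 6x + -4.
f'(x) = 0 when x = 2/3.
Starting interval: [-3, 8]
Step 1: mid = 5/2, f'(mid) = 11, new interval = [-3, 5/2]
Step 2: mid = -1/4, f'(mid) = -11/2, new interval = [-1/4, 5/2]
Step 3: mid = 9/8, f'(mid) = 11/4, new interval = [-1/4, 9/8]
Step 4: mid = 7/16, f'(mid) = -11/8, new interval = [7/16, 9/8]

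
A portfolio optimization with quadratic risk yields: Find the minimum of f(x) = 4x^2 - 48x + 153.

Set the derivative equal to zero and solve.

f(x) = 4x^2 - 48x + 153
f'(x) = 8x + (-48) = 0
x = 48/8 = 6
f(6) = 9
Since f''(x) = 8 > 0, this is a minimum.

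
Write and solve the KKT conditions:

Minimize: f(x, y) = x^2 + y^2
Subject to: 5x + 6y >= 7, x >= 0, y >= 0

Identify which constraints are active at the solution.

KKT conditions for min x^2 + y^2 s.t. 5x + 6y >= 7, x >= 0, y >= 0:
Stationarity: 2x = mu*5 + mu_x, 2y = mu*6 + mu_y, with mu, mu_x, mu_y >= 0
Complementary slackness: mu*(5x + 6y - 7) = 0, mu_x*x = 0, mu_y*y = 0
(0, 0) is infeasible (5*0 + 6*0 < 7), so if mu = 0 stationarity would force x = mu_x/2 >= 0, y = mu_y/2 >= 0 with mu_x*x = mu_y*y = 0, i.e. x = y = 0: contradiction. Hence mu > 0 and 5x + 6y = 7 is active.
Try x > 0, y > 0 (so mu_x = mu_y = 0): x = 5*mu/2, y = 6*mu/2
Substitute: 5*(5*mu/2) + 6*(6*mu/2) = 7
  mu*61/2 = 7 => mu = 14/61
x* = 35/61 > 0, y* = 42/61 > 0, consistent with mu_x = mu_y = 0.
f is convex and the constraints are linear, so this KKT point is the global minimum.
f* = 49/61
Active constraints: 5x + 6y >= 7 (holds with equality, mu = 14/61 > 0); x >= 0 and y >= 0 are inactive (mu_x = mu_y = 0).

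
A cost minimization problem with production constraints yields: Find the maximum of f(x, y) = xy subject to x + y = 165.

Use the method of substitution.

Substitute y = 165 - x into f(x,y) = xy:
g(x) = x(165 - x) = 165x - x^2
g'(x) = 165 - 2x = 0  =>  x = 165/2
y = 165 - 165/2 = 165/2
Maximum value = (165/2) * (165/2) = 27225/4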